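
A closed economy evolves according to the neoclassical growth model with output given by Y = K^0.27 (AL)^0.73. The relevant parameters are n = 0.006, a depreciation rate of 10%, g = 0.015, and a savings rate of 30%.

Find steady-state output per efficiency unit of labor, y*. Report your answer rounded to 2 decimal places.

y* = 1.40

Steady state requires s·f(k) = (n + g + δ)·k, i.e. s·k^α = (n + g + δ)·k.
Dividing both sides by k: k^(1−α) = s / (n + g + δ).
k^0.73 = 0.30 / (0.006 + 0.015 + 0.100) = 0.30 / 0.121 = 2.4793
k* = 2.4793^(1/0.73) ≈ 3.4688
y* = (k*)^α = 3.4688^0.27 ≈ 1.3991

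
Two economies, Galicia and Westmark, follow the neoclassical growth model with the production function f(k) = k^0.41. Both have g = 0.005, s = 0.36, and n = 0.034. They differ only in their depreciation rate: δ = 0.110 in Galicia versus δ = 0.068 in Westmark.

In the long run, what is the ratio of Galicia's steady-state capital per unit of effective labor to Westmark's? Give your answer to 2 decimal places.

ratio ≈ 0.57

Steady-state k* = [s/(n + g + δ)]^(1/(1−α)), so the ratio is [ (s_G/(n + g + δ)_G) / (s_W/(n + g + δ)_W) ]^1.6949.
s_G/(n + g + δ)_G = 0.36/0.149 = 2.4161; s_W/(n + g + δ)_W = 0.36/0.107 = 3.3645.
Ratio = (2.4161/3.3645)^1.6949 = 0.7181^1.6949 ≈ 0.5705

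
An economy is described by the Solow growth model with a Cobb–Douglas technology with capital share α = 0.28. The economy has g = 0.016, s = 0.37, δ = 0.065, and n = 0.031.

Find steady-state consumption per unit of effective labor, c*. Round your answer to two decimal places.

c* = 1.00

In steady state, investment equals break-even investment: s·k^α = (n + g + δ)·k.
Rearranging, k^(1−α) = s / (n + g + δ).
k^0.72 = 0.37 / (0.031 + 0.016 + 0.065) = 0.37 / 0.112 = 3.3036
k* = 3.3036^(1/0.72) ≈ 5.2579
y* = (k*)^α = 5.2579^0.28 ≈ 1.5916
c* = (1 − s)·y* = (1 − 0.37) × 1.5916 ≈ 1.0027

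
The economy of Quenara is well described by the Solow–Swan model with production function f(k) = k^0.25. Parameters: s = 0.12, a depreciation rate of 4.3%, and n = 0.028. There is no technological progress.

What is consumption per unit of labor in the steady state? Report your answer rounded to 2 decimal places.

c* ≈ 1.05

Steady state requires s·f(k) = (n + δ)·k, i.e. s·k^α = (n + δ)·k.
Rearranging, k^(1−α) = s / (n + δ).
k^0.75 = 0.12 / (0.028 + 0.043) = 0.12 / 0.071 = 1.6901
k* = 1.6901^(1/0.75) ≈ 2.0132
y* = (k*)^α = 2.0132^0.25 ≈ 1.1912
c* = (1 − s)·y* = (1 − 0.12) × 1.1912 ≈ 1.0483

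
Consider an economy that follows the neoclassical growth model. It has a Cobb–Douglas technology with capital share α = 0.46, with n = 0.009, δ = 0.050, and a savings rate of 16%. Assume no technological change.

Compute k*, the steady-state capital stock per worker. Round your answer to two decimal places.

k* ≈ 6.34

Steady state requires s·f(k) = (n + δ)·k, i.e. s·k^α = (n + δ)·k.
Dividing both sides by k: k^(1−α) = s / (n + δ).
k^0.54 = 0.16 / (0.009 + 0.050) = 0.16 / 0.059 = 2.7119
k* = 2.7119^(1/0.54) ≈ 6.3439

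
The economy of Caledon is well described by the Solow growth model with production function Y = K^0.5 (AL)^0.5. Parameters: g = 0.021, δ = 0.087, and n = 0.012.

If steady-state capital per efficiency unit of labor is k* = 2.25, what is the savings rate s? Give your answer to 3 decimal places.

s ≈ 0.180

Steady state requires s·f(k) = (n + g + δ)·k, i.e. s·k^α = (n + g + δ)·k.
So s / (n + g + δ) = (k*)^(1−α) = 2.25^0.5 = 1.5000.
Therefore s = 1.5000 × (n + g + δ) = 1.5000 × 0.120 = 0.1800.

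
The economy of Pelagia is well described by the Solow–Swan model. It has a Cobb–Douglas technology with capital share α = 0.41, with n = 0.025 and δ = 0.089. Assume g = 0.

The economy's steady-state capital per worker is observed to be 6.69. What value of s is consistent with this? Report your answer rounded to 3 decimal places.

s ≈ 0.350

Steady state requires s·f(k) = (n + δ)·k, i.e. s·k^α = (n + δ)·k.
So s / (n + δ) = (k*)^(1−α) = 6.69^0.59 = 3.0690.
Therefore s = 3.0690 × (n + δ) = 3.0690 × 0.114 = 0.3499.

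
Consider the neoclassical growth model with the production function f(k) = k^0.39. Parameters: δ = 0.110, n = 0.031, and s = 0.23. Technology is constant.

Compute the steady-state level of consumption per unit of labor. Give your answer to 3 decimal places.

c* ≈ 1.053

In steady state, investment equals break-even investment: s·k^α = (n + δ)·k.
Rearranging, k^(1−α) = s / (n + δ).
k^0.61 = 0.23 / (0.031 + 0.110) = 0.23 / 0.141 = 1.6312
k* = 1.6312^(1/0.61) ≈ 2.2303
y* = (k*)^α = 2.2303^0.39 ≈ 1.3673
c* = (1 − s)·y* = (1 − 0.23) × 1.3673 ≈ 1.0528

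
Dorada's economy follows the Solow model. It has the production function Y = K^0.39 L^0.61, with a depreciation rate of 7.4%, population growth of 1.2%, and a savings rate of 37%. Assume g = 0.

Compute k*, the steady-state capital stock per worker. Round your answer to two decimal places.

k* = 10.94

At the steady state, Δk = 0, so s·k^α = (n + δ)·k.
Dividing both sides by k: k^(1−α) = s / (n + δ).
k^0.61 = 0.37 / (0.012 + 0.074) = 0.37 / 0.086 = 4.3023
k* = 4.3023^(1/0.61) ≈ 10.9359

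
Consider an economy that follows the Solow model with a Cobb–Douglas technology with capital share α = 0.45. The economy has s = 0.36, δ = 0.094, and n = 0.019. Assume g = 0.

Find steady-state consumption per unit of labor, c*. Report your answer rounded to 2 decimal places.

c* ≈ 1.65

Steady state requires s·f(k) = (n + δ)·k, i.e. s·k^α = (n + δ)·k.
Dividing both sides by k: k^(1−α) = s / (n + δ).
k^0.55 = 0.36 / (0.019 + 0.094) = 0.36 / 0.113 = 3.1858
k* = 3.1858^(1/0.55) ≈ 8.2213
y* = (k*)^α = 8.2213^0.45 ≈ 2.5806
c* = (1 − s)·y* = (1 − 0.36) × 2.5806 ≈ 1.6516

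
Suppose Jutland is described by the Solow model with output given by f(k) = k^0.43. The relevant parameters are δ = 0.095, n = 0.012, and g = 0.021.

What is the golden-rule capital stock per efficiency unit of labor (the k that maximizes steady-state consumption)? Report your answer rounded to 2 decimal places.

The golden rule sets f'(k) = n + g + δ, i.e. α·k^(α−1) = n + g + δ.
So k^(1−α) = α / (n + g + δ) = 0.43 / 0.128 = 3.3594.
k_gold = 3.3594^(1/0.57) ≈ 8.3804

k_gold ≈ 8.38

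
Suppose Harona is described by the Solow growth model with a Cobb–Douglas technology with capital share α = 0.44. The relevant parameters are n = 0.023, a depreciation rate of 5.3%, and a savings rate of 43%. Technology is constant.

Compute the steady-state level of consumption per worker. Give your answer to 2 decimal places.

At the steady state, Δk = 0, so s·k^α = (n + δ)·k.
Dividing both sides by k: k^(1−α) = s / (n + δ).
k^0.56 = 0.43 / (0.023 + 0.053) = 0.43 / 0.076 = 5.6579
k* = 5.6579^(1/0.56) ≈ 22.0814
y* = (k*)^α = 22.0814^0.44 ≈ 3.9028
c* = (1 − s)·y* = (1 − 0.43) × 3.9028 ≈ 2.2246

c* ≈ 2.22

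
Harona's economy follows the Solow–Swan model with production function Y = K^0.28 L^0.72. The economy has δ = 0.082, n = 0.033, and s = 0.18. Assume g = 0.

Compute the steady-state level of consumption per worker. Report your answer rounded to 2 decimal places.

In steady state, investment equals break-even investment: s·k^α = (n + δ)·k.
Dividing both sides by k: k^(1−α) = s / (n + δ).
k^0.72 = 0.18 / (0.033 + 0.082) = 0.18 / 0.115 = 1.5652
k* = 1.5652^(1/0.72) ≈ 1.8631
y* = (k*)^α = 1.8631^0.28 ≈ 1.1903
c* = (1 − s)·y* = (1 − 0.18) × 1.1903 ≈ 0.9760

c* = 0.98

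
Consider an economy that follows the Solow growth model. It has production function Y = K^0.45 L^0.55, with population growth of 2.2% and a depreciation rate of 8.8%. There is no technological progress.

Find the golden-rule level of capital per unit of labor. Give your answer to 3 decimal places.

k_gold ≈ 12.954

The golden rule sets f'(k) = n + δ, i.e. α·k^(α−1) = n + δ.
So k^(1−α) = α / (n + δ) = 0.45 / 0.110 = 4.0909.
k_gold = 4.0909^(1/0.55) ≈ 12.9538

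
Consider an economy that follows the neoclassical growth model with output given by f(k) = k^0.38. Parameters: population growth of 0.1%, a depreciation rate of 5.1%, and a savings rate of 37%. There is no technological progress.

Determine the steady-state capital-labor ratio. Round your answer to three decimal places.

k* ≈ 23.687

In steady state, investment equals break-even investment: s·k^α = (n + δ)·k.
Rearranging, k^(1−α) = s / (n + δ).
k^0.62 = 0.37 / (0.001 + 0.051) = 0.37 / 0.052 = 7.1154
k* = 7.1154^(1/0.62) ≈ 23.6873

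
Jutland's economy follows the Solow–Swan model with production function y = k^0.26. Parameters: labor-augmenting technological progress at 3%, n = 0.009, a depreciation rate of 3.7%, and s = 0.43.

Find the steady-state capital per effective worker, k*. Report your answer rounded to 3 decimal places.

At the steady state, Δk = 0, so s·k^α = (n + g + δ)·k.
Rearranging, k^(1−α) = s / (n + g + δ).
k^0.74 = 0.43 / (0.009 + 0.030 + 0.037) = 0.43 / 0.076 = 5.6579
k* = 5.6579^(1/0.74) ≈ 10.4016

k* = 10.402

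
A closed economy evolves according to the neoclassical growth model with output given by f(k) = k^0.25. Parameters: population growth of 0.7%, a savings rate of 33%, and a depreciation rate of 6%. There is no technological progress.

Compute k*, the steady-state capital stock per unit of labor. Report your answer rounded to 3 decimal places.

k* = 8.380

At the steady state, Δk = 0, so s·k^α = (n + δ)·k.
Dividing both sides by k: k^(1−α) = s / (n + δ).
k^0.75 = 0.33 / (0.007 + 0.060) = 0.33 / 0.067 = 4.9254
k* = 4.9254^(1/0.75) ≈ 8.3802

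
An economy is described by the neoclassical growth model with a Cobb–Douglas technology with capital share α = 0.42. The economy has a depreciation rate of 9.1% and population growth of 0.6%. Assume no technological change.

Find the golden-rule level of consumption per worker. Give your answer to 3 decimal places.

At the golden rule, f'(k) = n + δ, so α·k^(α−1) = n + δ and k_gold = (α/(n + δ))^(1/(1−α)).
k_gold = (0.42/0.097)^(1/0.58) = 4.3299^1.7241 ≈ 12.5127
c_gold = f(k_gold) − (n + δ)·k_gold = 2.8899 − 0.097×12.5127 ≈ 1.6762

c_gold ≈ 1.676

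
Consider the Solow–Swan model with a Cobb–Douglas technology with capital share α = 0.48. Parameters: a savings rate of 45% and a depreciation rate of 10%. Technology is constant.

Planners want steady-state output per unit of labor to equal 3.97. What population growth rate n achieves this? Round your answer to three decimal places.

n ≈ 0.001

At the steady state, Δk = 0, so s·k^α = (n + δ)·k.
Since y* = [s/(n + δ)]^(α/(1−α)), we have s/(n + δ) = (y*)^((1−α)/α) = 3.97^1.0833 = 4.4532.
Therefore n + δ = s / 4.4532 = 0.45 / 4.4532 = 0.1011, so n = 0.1011 − 0.100 = 0.0011.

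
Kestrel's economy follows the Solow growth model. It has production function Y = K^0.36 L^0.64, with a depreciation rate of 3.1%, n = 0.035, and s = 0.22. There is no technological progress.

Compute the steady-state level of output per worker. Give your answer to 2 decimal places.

Steady state requires s·f(k) = (n + δ)·k, i.e. s·k^α = (n + δ)·k.
Dividing both sides by k: k^(1−α) = s / (n + δ).
k^0.64 = 0.22 / (0.035 + 0.031) = 0.22 / 0.066 = 3.3333
k* = 3.3333^(1/0.64) ≈ 6.5613
y* = (k*)^α = 6.5613^0.36 ≈ 1.9684

y* ≈ 1.97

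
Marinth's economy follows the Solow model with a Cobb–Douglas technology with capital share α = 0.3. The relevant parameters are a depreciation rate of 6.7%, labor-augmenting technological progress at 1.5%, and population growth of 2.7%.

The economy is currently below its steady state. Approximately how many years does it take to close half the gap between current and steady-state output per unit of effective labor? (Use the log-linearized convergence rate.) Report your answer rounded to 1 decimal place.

half-life ≈ 9.1 years

Near the steady state the convergence rate is λ = (1 − α)(n + g + δ).
λ = (1 − 0.3) × 0.109 = 0.7 × 0.109 = 0.0763
Half-life = ln 2 / λ = 0.6931 / 0.0763 ≈ 9.08 years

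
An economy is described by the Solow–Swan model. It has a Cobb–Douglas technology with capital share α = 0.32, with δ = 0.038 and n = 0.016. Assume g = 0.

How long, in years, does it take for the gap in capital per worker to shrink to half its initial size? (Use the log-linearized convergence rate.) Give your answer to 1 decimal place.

Near the steady state the convergence rate is λ = (1 − α)(n + δ).
λ = (1 − 0.32) × 0.054 = 0.68 × 0.054 = 0.03672
Half-life = ln 2 / λ = 0.6931 / 0.03672 ≈ 18.88 years

t_½ ≈ 18.9 years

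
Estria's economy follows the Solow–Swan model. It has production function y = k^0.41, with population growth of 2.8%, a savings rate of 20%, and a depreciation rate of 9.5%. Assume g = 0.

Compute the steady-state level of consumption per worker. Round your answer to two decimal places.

c* ≈ 1.12

Steady state requires s·f(k) = (n + δ)·k, i.e. s·k^α = (n + δ)·k.
Rearranging, k^(1−α) = s / (n + δ).
k^0.59 = 0.20 / (0.028 + 0.095) = 0.20 / 0.123 = 1.6260
k* = 1.6260^(1/0.59) ≈ 2.2795
y* = (k*)^α = 2.2795^0.41 ≈ 1.4019
c* = (1 − s)·y* = (1 − 0.20) × 1.4019 ≈ 1.1215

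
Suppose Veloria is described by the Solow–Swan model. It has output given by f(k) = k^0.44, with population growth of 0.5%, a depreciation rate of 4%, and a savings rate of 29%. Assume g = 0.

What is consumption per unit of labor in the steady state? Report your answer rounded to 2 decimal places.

c* ≈ 3.07

In steady state, investment equals break-even investment: s·k^α = (n + δ)·k.
Dividing both sides by k: k^(1−α) = s / (n + δ).
k^0.56 = 0.29 / (0.005 + 0.040) = 0.29 / 0.045 = 6.4444
k* = 6.4444^(1/0.56) ≈ 27.8592
y* = (k*)^α = 27.8592^0.44 ≈ 4.3230
c* = (1 − s)·y* = (1 − 0.29) × 4.3230 ≈ 3.0693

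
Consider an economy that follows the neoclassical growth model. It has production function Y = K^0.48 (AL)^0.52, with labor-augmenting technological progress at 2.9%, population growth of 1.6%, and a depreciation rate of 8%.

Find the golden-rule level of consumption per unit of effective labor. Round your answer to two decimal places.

c_gold ≈ 1.80

At the golden rule, f'(k) = n + g + δ, so α·k^(α−1) = n + g + δ and k_gold = (α/(n + g + δ))^(1/(1−α)).
k_gold = (0.48/0.125)^(1/0.52) = 3.8400^1.9231 ≈ 13.2962
c_gold = f(k_gold) − (n + g + δ)·k_gold = 3.4625 − 0.125×13.2962 ≈ 1.8005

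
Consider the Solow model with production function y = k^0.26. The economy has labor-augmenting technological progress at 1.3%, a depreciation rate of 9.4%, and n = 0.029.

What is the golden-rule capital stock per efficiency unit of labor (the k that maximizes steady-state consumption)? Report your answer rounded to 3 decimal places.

k_gold ≈ 2.401

The golden rule sets f'(k) = n + g + δ, i.e. α·k^(α−1) = n + g + δ.
So k^(1−α) = α / (n + g + δ) = 0.26 / 0.136 = 1.9118.
k_gold = 1.9118^(1/0.74) ≈ 2.4006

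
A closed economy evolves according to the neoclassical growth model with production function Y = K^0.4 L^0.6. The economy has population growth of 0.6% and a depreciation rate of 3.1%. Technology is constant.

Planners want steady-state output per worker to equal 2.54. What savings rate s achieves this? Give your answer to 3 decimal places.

At the steady state, Δk = 0, so s·k^α = (n + δ)·k.
Since y* = [s/(n + δ)]^(α/(1−α)), we have s/(n + δ) = (y*)^((1−α)/α) = 2.54^1.5 = 4.0481.
Therefore s = 4.0481 × (n + δ) = 4.0481 × 0.037 = 0.1498.

s ≈ 0.150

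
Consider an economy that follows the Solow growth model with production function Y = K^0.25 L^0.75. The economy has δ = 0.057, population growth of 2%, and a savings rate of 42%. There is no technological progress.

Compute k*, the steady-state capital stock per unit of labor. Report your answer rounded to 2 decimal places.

k* ≈ 9.60

Steady state requires s·f(k) = (n + δ)·k, i.e. s·k^α = (n + δ)·k.
Rearranging, k^(1−α) = s / (n + δ).
k^0.75 = 0.42 / (0.020 + 0.057) = 0.42 / 0.077 = 5.4545
k* = 5.4545^(1/0.75) ≈ 9.6015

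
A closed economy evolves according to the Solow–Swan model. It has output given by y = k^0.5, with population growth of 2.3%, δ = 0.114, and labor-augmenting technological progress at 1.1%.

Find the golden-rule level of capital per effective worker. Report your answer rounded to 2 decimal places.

The golden rule sets f'(k) = n + g + δ, i.e. α·k^(α−1) = n + g + δ.
So k^(1−α) = α / (n + g + δ) = 0.5 / 0.148 = 3.3784.
k_gold = 3.3784^(1/0.5) ≈ 11.4136

k_gold ≈ 11.41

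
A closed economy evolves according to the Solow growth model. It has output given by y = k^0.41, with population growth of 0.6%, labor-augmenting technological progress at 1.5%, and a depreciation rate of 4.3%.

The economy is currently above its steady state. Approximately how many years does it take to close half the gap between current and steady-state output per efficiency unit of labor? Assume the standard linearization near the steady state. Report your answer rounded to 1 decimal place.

t_½ ≈ 18.4 years

Near the steady state the convergence rate is λ = (1 − α)(n + g + δ).
λ = (1 − 0.41) × 0.064 = 0.59 × 0.064 = 0.03776
Half-life = ln 2 / λ = 0.6931 / 0.03776 ≈ 18.36 years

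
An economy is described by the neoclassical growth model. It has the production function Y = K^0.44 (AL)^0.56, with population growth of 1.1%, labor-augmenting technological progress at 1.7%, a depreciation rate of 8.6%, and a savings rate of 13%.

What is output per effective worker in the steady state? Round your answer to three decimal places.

y* ≈ 1.109

Steady state requires s·f(k) = (n + g + δ)·k, i.e. s·k^α = (n + g + δ)·k.
Dividing both sides by k: k^(1−α) = s / (n + g + δ).
k^0.56 = 0.13 / (0.011 + 0.017 + 0.086) = 0.13 / 0.114 = 1.1404
k* = 1.1404^(1/0.56) ≈ 1.2644
y* = (k*)^α = 1.2644^0.44 ≈ 1.1087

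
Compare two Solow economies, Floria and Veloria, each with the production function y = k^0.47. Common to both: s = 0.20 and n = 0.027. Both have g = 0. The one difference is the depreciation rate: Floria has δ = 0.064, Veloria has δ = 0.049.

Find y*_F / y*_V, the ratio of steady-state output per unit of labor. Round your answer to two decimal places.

y*_F / y*_V ≈ 0.85

Steady-state y* = [s/(n + δ)]^(α/(1−α)), so the ratio is [ (s_F/(n + δ)_F) / (s_V/(n + δ)_V) ]^0.8868.
s_F/(n + δ)_F = 0.20/0.091 = 2.1978; s_V/(n + δ)_V = 0.20/0.076 = 2.6316.
Ratio = (2.1978/2.6316)^0.8868 = 0.8352^0.8868 ≈ 0.8524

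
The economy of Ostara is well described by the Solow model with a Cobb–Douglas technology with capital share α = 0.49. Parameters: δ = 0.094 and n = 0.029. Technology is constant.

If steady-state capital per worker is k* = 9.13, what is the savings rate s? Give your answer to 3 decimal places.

Steady state requires s·f(k) = (n + δ)·k, i.e. s·k^α = (n + δ)·k.
So s / (n + δ) = (k*)^(1−α) = 9.13^0.51 = 3.0892.
Therefore s = 3.0892 × (n + δ) = 3.0892 × 0.123 = 0.3800.

s ≈ 0.380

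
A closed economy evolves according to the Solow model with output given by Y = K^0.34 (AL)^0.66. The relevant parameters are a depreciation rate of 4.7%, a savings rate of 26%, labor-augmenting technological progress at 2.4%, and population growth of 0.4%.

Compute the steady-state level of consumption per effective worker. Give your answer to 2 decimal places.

Steady state requires s·f(k) = (n + g + δ)·k, i.e. s·k^α = (n + g + δ)·k.
Dividing both sides by k: k^(1−α) = s / (n + g + δ).
k^0.66 = 0.26 / (0.004 + 0.024 + 0.047) = 0.26 / 0.075 = 3.4667
k* = 3.4667^(1/0.66) ≈ 6.5774
y* = (k*)^α = 6.5774^0.34 ≈ 1.8973
c* = (1 − s)·y* = (1 − 0.26) × 1.8973 ≈ 1.4040

c* = 1.40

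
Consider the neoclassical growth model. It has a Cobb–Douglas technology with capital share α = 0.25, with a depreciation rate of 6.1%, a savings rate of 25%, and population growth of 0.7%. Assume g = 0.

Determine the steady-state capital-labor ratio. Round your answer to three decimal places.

k* ≈ 5.674

In steady state, investment equals break-even investment: s·k^α = (n + δ)·k.
Dividing both sides by k: k^(1−α) = s / (n + δ).
k^0.75 = 0.25 / (0.007 + 0.061) = 0.25 / 0.068 = 3.6765
k* = 3.6765^(1/0.75) ≈ 5.6743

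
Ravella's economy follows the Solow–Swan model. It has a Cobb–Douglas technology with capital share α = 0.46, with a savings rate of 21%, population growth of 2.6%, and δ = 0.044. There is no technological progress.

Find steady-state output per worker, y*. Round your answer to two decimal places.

y* = 2.55

At the steady state, Δk = 0, so s·k^α = (n + δ)·k.
Rearranging, k^(1−α) = s / (n + δ).
k^0.54 = 0.21 / (0.026 + 0.044) = 0.21 / 0.070 = 3.0000
k* = 3.0000^(1/0.54) ≈ 7.6482
y* = (k*)^α = 7.6482^0.46 ≈ 2.5494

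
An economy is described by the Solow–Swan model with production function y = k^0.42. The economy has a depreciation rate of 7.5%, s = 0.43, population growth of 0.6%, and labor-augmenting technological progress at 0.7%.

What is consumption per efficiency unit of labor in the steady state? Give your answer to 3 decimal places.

c* ≈ 1.798

At the steady state, Δk = 0, so s·k^α = (n + g + δ)·k.
Dividing both sides by k: k^(1−α) = s / (n + g + δ).
k^0.58 = 0.43 / (0.006 + 0.007 + 0.075) = 0.43 / 0.088 = 4.8864
k* = 4.8864^(1/0.58) ≈ 15.4139
y* = (k*)^α = 15.4139^0.42 ≈ 3.1544
c* = (1 − s)·y* = (1 − 0.43) × 3.1544 ≈ 1.7980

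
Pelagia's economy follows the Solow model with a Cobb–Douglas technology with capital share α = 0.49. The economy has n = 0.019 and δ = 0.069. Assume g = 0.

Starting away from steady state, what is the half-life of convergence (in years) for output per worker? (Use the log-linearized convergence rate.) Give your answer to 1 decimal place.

about 15.4 years

Near the steady state the convergence rate is λ = (1 − α)(n + δ).
λ = (1 − 0.49) × 0.088 = 0.51 × 0.088 = 0.04488
Half-life = ln 2 / λ = 0.6931 / 0.04488 ≈ 15.44 years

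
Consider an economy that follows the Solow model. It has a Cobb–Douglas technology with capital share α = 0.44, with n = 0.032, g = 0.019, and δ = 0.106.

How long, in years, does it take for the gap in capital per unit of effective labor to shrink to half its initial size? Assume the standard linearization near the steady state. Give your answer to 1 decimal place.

Near the steady state the convergence rate is λ = (1 − α)(n + g + δ).
λ = (1 − 0.44) × 0.157 = 0.56 × 0.157 = 0.08792
Half-life = ln 2 / λ = 0.6931 / 0.08792 ≈ 7.88 years

about 7.9 years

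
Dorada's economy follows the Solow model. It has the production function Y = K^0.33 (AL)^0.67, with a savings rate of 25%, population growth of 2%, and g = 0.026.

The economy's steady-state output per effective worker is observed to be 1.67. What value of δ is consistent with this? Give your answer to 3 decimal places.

In steady state, investment equals break-even investment: s·k^α = (n + g + δ)·k.
Since y* = [s/(n + g + δ)]^(α/(1−α)), we have s/(n + g + δ) = (y*)^((1−α)/α) = 1.67^2.0303 = 2.8326.
Therefore n + g + δ = s / 2.8326 = 0.25 / 2.8326 = 0.0883, so δ = 0.0883 − 0.046 = 0.0423.

δ ≈ 0.042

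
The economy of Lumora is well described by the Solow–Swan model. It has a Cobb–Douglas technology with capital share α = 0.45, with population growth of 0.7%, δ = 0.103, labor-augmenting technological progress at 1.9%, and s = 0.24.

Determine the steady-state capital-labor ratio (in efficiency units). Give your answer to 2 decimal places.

Steady state requires s·f(k) = (n + g + δ)·k, i.e. s·k^α = (n + g + δ)·k.
Rearranging, k^(1−α) = s / (n + g + δ).
k^0.55 = 0.24 / (0.007 + 0.019 + 0.103) = 0.24 / 0.129 = 1.8605
k* = 1.8605^(1/0.55) ≈ 3.0920

k* = 3.09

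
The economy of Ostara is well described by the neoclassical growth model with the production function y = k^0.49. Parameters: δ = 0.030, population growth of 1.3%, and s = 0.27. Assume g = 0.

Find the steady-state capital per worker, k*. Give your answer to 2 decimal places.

In steady state, investment equals break-even investment: s·k^α = (n + δ)·k.
Dividing both sides by k: k^(1−α) = s / (n + δ).
k^0.51 = 0.27 / (0.013 + 0.030) = 0.27 / 0.043 = 6.2791
k* = 6.2791^(1/0.51) ≈ 36.6864

k* ≈ 36.69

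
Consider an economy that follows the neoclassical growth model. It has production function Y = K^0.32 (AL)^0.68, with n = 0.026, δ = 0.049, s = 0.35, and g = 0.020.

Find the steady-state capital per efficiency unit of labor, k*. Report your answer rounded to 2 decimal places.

Steady state requires s·f(k) = (n + g + δ)·k, i.e. s·k^α = (n + g + δ)·k.
Rearranging, k^(1−α) = s / (n + g + δ).
k^0.68 = 0.35 / (0.026 + 0.020 + 0.049) = 0.35 / 0.095 = 3.6842
k* = 3.6842^(1/0.68) ≈ 6.8055

k* ≈ 6.81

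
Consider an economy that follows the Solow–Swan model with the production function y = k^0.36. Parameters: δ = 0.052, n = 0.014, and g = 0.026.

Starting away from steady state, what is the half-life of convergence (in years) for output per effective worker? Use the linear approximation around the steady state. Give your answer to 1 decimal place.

about 11.8 years

Near the steady state the convergence rate is λ = (1 − α)(n + g + δ).
λ = (1 − 0.36) × 0.092 = 0.64 × 0.092 = 0.05888
Half-life = ln 2 / λ = 0.6931 / 0.05888 ≈ 11.77 years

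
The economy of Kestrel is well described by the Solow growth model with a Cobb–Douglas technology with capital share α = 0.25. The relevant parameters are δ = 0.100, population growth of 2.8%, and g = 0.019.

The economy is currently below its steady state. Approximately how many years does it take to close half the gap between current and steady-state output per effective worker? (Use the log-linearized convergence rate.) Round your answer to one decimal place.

about 6.3 years

Near the steady state the convergence rate is λ = (1 − α)(n + g + δ).
λ = (1 − 0.25) × 0.147 = 0.75 × 0.147 = 0.11025
Half-life = ln 2 / λ = 0.6931 / 0.11025 ≈ 6.29 years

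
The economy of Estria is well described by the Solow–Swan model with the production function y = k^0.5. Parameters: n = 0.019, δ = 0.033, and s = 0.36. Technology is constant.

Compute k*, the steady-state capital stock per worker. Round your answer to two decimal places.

Steady state requires s·f(k) = (n + δ)·k, i.e. s·k^α = (n + δ)·k.
Dividing both sides by k: k^(1−α) = s / (n + δ).
k^0.5 = 0.36 / (0.019 + 0.033) = 0.36 / 0.052 = 6.9231
k* = 6.9231^(1/0.5) ≈ 47.9293

k* ≈ 47.93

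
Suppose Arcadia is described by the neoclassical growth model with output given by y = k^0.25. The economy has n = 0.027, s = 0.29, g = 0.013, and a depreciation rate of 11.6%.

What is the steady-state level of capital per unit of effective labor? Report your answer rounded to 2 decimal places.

In steady state, investment equals break-even investment: s·k^α = (n + g + δ)·k.
Dividing both sides by k: k^(1−α) = s / (n + g + δ).
k^0.75 = 0.29 / (0.027 + 0.013 + 0.116) = 0.29 / 0.156 = 1.8590
k* = 1.8590^(1/0.75) ≈ 2.2858

k* = 2.29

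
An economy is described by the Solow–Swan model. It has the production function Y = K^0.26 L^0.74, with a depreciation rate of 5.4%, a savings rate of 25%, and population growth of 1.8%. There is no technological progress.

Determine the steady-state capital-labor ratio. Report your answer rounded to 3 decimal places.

At the steady state, Δk = 0, so s·k^α = (n + δ)·k.
Rearranging, k^(1−α) = s / (n + δ).
k^0.74 = 0.25 / (0.018 + 0.054) = 0.25 / 0.072 = 3.4722
k* = 3.4722^(1/0.74) ≈ 5.3771

k* ≈ 5.377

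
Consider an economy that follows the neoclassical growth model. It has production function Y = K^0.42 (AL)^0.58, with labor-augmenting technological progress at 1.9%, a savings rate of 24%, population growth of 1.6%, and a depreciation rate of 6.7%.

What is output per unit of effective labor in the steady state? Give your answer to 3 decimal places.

In steady state, investment equals break-even investment: s·k^α = (n + g + δ)·k.
Rearranging, k^(1−α) = s / (n + g + δ).
k^0.58 = 0.24 / (0.016 + 0.019 + 0.067) = 0.24 / 0.102 = 2.3529
k* = 2.3529^(1/0.58) ≈ 4.3722
y* = (k*)^α = 4.3722^0.42 ≈ 1.8582

y* ≈ 1.858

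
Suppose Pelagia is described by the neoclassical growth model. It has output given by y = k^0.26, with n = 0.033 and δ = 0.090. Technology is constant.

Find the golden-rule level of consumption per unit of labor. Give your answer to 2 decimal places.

At the golden rule, f'(k) = n + δ, so α·k^(α−1) = n + δ and k_gold = (α/(n + δ))^(1/(1−α)).
k_gold = (0.26/0.123)^(1/0.74) = 2.1138^1.3514 ≈ 2.7497
c_gold = f(k_gold) − (n + δ)·k_gold = 1.3008 − 0.123×2.7497 ≈ 0.9626

c_gold ≈ 0.96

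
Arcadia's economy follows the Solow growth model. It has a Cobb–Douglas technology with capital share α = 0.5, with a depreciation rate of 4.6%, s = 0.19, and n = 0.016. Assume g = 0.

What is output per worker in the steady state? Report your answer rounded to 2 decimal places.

y* ≈ 3.06

At the steady state, Δk = 0, so s·k^α = (n + δ)·k.
Dividing both sides by k: k^(1−α) = s / (n + δ).
k^0.5 = 0.19 / (0.016 + 0.046) = 0.19 / 0.062 = 3.0645
k* = 3.0645^(1/0.5) ≈ 9.3912
y* = (k*)^α = 9.3912^0.5 ≈ 3.0645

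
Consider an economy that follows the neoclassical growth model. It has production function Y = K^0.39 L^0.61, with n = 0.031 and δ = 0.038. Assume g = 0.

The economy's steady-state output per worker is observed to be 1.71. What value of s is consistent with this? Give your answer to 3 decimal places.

At the steady state, Δk = 0, so s·k^α = (n + δ)·k.
Since y* = [s/(n + δ)]^(α/(1−α)), we have s/(n + δ) = (y*)^((1−α)/α) = 1.71^1.5641 = 2.3144.
Therefore s = 2.3144 × (n + δ) = 2.3144 × 0.069 = 0.1597.

s ≈ 0.160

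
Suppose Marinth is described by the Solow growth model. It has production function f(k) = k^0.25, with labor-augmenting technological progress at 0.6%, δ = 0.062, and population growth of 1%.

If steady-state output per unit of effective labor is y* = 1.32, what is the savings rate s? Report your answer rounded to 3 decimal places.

s ≈ 0.179

At the steady state, Δk = 0, so s·k^α = (n + g + δ)·k.
Since y* = [s/(n + g + δ)]^(α/(1−α)), we have s/(n + g + δ) = (y*)^((1−α)/α) = 1.32^3 = 2.3000.
Therefore s = 2.3000 × (n + g + δ) = 2.3000 × 0.078 = 0.1794.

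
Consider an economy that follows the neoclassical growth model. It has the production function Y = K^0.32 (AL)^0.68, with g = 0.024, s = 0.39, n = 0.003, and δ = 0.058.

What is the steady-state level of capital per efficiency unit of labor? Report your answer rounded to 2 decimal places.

Steady state requires s·f(k) = (n + g + δ)·k, i.e. s·k^α = (n + g + δ)·k.
Dividing both sides by k: k^(1−α) = s / (n + g + δ).
k^0.68 = 0.39 / (0.003 + 0.024 + 0.058) = 0.39 / 0.085 = 4.5882
k* = 4.5882^(1/0.68) ≈ 9.3973

k* = 9.40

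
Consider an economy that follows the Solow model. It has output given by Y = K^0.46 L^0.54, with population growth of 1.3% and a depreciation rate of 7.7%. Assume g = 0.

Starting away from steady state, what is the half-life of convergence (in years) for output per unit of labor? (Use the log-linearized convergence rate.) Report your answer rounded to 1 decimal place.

Near the steady state the convergence rate is λ = (1 − α)(n + δ).
λ = (1 − 0.46) × 0.090 = 0.54 × 0.090 = 0.0486
Half-life = ln 2 / λ = 0.6931 / 0.0486 ≈ 14.26 years

t_½ ≈ 14.3 years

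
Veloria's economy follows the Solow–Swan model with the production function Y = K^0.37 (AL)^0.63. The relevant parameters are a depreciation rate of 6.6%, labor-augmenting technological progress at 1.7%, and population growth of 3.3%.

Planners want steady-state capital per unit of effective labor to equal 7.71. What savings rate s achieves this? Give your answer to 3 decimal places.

Steady state requires s·f(k) = (n + g + δ)·k, i.e. s·k^α = (n + g + δ)·k.
So s / (n + g + δ) = (k*)^(1−α) = 7.71^0.63 = 3.6211.
Therefore s = 3.6211 × (n + g + δ) = 3.6211 × 0.116 = 0.4200.

s ≈ 0.420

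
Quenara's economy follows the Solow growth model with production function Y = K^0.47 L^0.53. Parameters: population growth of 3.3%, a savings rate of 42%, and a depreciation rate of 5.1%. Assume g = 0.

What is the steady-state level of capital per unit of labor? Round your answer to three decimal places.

In steady state, investment equals break-even investment: s·k^α = (n + δ)·k.
Rearranging, k^(1−α) = s / (n + δ).
k^0.53 = 0.42 / (0.033 + 0.051) = 0.42 / 0.084 = 5.0000
k* = 5.0000^(1/0.53) ≈ 20.8359

k* ≈ 20.836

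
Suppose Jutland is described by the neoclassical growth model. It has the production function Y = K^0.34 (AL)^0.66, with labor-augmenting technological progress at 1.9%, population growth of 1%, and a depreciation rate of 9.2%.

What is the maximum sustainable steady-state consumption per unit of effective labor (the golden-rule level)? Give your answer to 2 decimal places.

At the golden rule, f'(k) = n + g + δ, so α·k^(α−1) = n + g + δ and k_gold = (α/(n + g + δ))^(1/(1−α)).
k_gold = (0.34/0.121)^(1/0.66) = 2.8099^1.5152 ≈ 4.7847
c_gold = f(k_gold) − (n + g + δ)·k_gold = 1.7027 − 0.121×4.7847 ≈ 1.1238

c_gold ≈ 1.12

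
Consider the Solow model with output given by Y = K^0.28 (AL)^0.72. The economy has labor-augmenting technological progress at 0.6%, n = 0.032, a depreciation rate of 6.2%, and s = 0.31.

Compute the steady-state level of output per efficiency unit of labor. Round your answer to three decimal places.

y* = 1.553

In steady state, investment equals break-even investment: s·k^α = (n + g + δ)·k.
Dividing both sides by k: k^(1−α) = s / (n + g + δ).
k^0.72 = 0.31 / (0.032 + 0.006 + 0.062) = 0.31 / 0.100 = 3.1000
k* = 3.1000^(1/0.72) ≈ 4.8133
y* = (k*)^α = 4.8133^0.28 ≈ 1.5527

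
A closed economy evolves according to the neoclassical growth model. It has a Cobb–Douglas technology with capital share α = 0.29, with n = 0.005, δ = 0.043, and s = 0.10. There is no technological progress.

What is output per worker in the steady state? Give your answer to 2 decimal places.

y* = 1.35

At the steady state, Δk = 0, so s·k^α = (n + δ)·k.
Rearranging, k^(1−α) = s / (n + δ).
k^0.71 = 0.10 / (0.005 + 0.043) = 0.10 / 0.048 = 2.0833
k* = 2.0833^(1/0.71) ≈ 2.8116
y* = (k*)^α = 2.8116^0.29 ≈ 1.3496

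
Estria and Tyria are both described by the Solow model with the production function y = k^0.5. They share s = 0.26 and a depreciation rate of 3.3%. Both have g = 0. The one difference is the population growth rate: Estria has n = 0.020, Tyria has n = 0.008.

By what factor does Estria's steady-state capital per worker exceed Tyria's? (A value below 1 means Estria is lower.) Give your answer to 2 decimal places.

ratio ≈ 0.60

Steady-state k* = [s/(n + δ)]^(1/(1−α)), so the ratio is [ (s_E/(n + δ)_E) / (s_T/(n + δ)_T) ]^2.
s_E/(n + δ)_E = 0.26/0.053 = 4.9057; s_T/(n + δ)_T = 0.26/0.041 = 6.3415.
Ratio = (4.9057/6.3415)^2 = 0.7736^2 ≈ 0.5985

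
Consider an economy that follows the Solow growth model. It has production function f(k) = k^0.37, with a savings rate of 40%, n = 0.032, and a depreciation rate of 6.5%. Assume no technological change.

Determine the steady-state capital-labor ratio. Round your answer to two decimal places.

k* = 9.48

In steady state, investment equals break-even investment: s·k^α = (n + δ)·k.
Rearranging, k^(1−α) = s / (n + δ).
k^0.63 = 0.40 / (0.032 + 0.065) = 0.40 / 0.097 = 4.1237
k* = 4.1237^(1/0.63) ≈ 9.4765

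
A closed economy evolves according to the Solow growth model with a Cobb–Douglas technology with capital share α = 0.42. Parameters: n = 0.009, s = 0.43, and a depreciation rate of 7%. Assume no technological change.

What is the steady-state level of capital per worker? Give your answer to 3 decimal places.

k* = 18.565

In steady state, investment equals break-even investment: s·k^α = (n + δ)·k.
Rearranging, k^(1−α) = s / (n + δ).
k^0.58 = 0.43 / (0.009 + 0.070) = 0.43 / 0.079 = 5.4430
k* = 5.4430^(1/0.58) ≈ 18.5647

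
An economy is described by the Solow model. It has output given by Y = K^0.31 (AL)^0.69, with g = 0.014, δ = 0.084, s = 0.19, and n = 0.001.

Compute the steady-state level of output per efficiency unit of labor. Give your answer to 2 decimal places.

In steady state, investment equals break-even investment: s·k^α = (n + g + δ)·k.
Rearranging, k^(1−α) = s / (n + g + δ).
k^0.69 = 0.19 / (0.001 + 0.014 + 0.084) = 0.19 / 0.099 = 1.9192
k* = 1.9192^(1/0.69) ≈ 2.5723
y* = (k*)^α = 2.5723^0.31 ≈ 1.3403

y* ≈ 1.34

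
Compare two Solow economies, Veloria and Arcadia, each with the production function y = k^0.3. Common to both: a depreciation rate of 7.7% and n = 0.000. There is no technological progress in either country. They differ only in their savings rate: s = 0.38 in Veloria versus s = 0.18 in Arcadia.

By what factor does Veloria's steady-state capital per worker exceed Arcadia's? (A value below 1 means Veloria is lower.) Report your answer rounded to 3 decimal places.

Steady-state k* = [s/(n + δ)]^(1/(1−α)), so the ratio is [ (s_V/(n + δ)_V) / (s_A/(n + δ)_A) ]^1.4286.
s_V/(n + δ)_V = 0.38/0.077 = 4.9351; s_A/(n + δ)_A = 0.18/0.077 = 2.3377.
Ratio = (4.9351/2.3377)^1.4286 = 2.1111^1.4286 ≈ 2.9080

ratio ≈ 2.908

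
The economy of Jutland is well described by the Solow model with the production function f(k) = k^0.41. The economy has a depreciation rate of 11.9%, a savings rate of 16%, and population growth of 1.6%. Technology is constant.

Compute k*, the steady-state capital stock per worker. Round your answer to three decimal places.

Steady state requires s·f(k) = (n + δ)·k, i.e. s·k^α = (n + δ)·k.
Dividing both sides by k: k^(1−α) = s / (n + δ).
k^0.59 = 0.16 / (0.016 + 0.119) = 0.16 / 0.135 = 1.1852
k* = 1.1852^(1/0.59) ≈ 1.3337

k* = 1.334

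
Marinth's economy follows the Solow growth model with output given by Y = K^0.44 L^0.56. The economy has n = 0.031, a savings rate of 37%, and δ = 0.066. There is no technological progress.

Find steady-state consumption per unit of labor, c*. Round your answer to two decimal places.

At the steady state, Δk = 0, so s·k^α = (n + δ)·k.
Dividing both sides by k: k^(1−α) = s / (n + δ).
k^0.56 = 0.37 / (0.031 + 0.066) = 0.37 / 0.097 = 3.8144
k* = 3.8144^(1/0.56) ≈ 10.9210
y* = (k*)^α = 10.9210^0.44 ≈ 2.8631
c* = (1 − s)·y* = (1 − 0.37) × 2.8631 ≈ 1.8038

c* ≈ 1.80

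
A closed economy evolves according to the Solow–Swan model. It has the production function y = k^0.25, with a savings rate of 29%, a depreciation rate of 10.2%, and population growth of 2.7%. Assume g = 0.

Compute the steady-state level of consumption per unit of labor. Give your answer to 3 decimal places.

At the steady state, Δk = 0, so s·k^α = (n + δ)·k.
Dividing both sides by k: k^(1−α) = s / (n + δ).
k^0.75 = 0.29 / (0.027 + 0.102) = 0.29 / 0.129 = 2.2481
k* = 2.2481^(1/0.75) ≈ 2.9450
y* = (k*)^α = 2.9450^0.25 ≈ 1.3100
c* = (1 − s)·y* = (1 − 0.29) × 1.3100 ≈ 0.9301

c* ≈ 0.930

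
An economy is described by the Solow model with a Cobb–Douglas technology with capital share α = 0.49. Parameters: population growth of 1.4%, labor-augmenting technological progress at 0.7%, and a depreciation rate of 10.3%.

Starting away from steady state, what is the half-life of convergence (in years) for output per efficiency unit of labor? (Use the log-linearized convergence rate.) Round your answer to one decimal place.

Near the steady state the convergence rate is λ = (1 − α)(n + g + δ).
λ = (1 − 0.49) × 0.124 = 0.51 × 0.124 = 0.06324
Half-life = ln 2 / λ = 0.6931 / 0.06324 ≈ 10.96 years

about 11.0 years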